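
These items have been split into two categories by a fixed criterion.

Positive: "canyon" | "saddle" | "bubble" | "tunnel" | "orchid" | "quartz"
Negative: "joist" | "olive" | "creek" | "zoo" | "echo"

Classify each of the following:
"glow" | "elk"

A rule that fits every label: length 6 — true of each 'Positive' example, false of each 'Negative' one.
Negative: "glow", since length 4. Negative: "elk", since length 3.

Negative, Negative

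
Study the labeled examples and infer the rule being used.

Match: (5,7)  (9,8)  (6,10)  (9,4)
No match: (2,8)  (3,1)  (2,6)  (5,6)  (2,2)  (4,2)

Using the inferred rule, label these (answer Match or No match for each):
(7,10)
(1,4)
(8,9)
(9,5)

The rule appears to be: sum ≥ 12.
(7,10) → 7+10 = 17 → Match.
(1,4) → 1+4 = 5 → No match.
(8,9) → 8+9 = 17 → Match.
(9,5) → 9+5 = 14 → Match.

Match, No match, Match, Match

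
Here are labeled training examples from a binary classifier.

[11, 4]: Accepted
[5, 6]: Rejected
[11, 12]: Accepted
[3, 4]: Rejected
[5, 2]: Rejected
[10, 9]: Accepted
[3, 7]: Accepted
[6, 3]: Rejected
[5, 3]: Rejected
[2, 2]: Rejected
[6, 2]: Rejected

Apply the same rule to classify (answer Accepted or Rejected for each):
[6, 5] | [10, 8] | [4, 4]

The classifier is using: max ≥ 7.
[6, 5]: max 6 — doesn't match, so Rejected.
[10, 8]: max 10 — qualifies, so Accepted.
[4, 4]: max 4 — doesn't match, so Rejected.

Rejected, Accepted, Rejected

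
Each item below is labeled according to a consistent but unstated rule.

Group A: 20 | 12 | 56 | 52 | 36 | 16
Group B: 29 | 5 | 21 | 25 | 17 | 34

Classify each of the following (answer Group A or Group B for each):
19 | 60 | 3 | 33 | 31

The distinguishing property — multiple of 4 — holds for all the 'Group A' cases and none of the 'Group B' cases.
19 — 19 = 4·4 + 3, hence Group B. 60 — 60 = 4·15, hence Group A. 3 — 3 = 4·0 + 3, hence Group B. 33 — 33 = 4·8 + 1, hence Group B. 31 — 31 = 4·7 + 3, hence Group B.

Group B, Group A, Group B, Group B, Group B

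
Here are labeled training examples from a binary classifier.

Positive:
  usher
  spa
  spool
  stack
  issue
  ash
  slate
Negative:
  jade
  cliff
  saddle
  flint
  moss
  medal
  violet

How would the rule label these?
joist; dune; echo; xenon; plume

The classifier is using: odd length AND contains 's'.
joist: Positive (length 5, has 's'). dune: Negative (length 4, no 's'). echo: Negative (length 4, no 's'). xenon: Negative (length 5, no 's'). plume: Negative (length 5, no 's').

Positive, Negative, Negative, Negative, Negative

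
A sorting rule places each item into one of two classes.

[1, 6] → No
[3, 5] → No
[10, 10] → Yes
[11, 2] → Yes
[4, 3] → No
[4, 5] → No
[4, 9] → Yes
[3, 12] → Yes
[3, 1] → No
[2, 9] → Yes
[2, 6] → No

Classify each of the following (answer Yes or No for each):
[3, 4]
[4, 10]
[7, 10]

No, Yes, Yes

The simplest hypothesis consistent with all the labels is: sum ≥ 11.
[3, 4]: 3+4 = 7, fails the rule → No.
[4, 10]: 4+10 = 14, has this property → Yes.
[7, 10]: 7+10 = 17, has this property → Yes.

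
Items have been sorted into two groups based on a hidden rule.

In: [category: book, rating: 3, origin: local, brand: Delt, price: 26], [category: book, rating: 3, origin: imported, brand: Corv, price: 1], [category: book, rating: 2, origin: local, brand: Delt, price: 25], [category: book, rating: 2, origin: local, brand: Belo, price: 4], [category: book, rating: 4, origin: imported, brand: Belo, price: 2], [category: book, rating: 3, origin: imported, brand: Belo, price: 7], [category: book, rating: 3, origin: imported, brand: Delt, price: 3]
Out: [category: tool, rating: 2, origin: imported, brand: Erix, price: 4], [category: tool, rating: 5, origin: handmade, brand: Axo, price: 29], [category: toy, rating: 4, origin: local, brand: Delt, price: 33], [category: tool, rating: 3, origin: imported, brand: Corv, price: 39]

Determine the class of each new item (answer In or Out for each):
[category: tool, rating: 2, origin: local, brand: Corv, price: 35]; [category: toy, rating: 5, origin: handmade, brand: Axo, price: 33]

The common property of the 'In' items is: category is book. No 'Out' item has it.
[category: tool, rating: 2, origin: local, brand: Corv, price: 35] — category is tool, hence Out. [category: toy, rating: 5, origin: handmade, brand: Axo, price: 33] — category is toy, hence Out.

Out, Out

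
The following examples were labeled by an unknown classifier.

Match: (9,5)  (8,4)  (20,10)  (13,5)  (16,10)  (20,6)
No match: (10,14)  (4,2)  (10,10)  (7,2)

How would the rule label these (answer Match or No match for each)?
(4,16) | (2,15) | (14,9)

No match, No match, Match

'Match' ⟺ first > second AND sum ≥ 12.
(4,16): 4 < 16, 4+16 = 20 — doesn't match, so No match. (2,15): 2 < 15, 2+15 = 17 — doesn't match, so No match. (14,9): 14 > 9, 14+9 = 23 — matches, so Match.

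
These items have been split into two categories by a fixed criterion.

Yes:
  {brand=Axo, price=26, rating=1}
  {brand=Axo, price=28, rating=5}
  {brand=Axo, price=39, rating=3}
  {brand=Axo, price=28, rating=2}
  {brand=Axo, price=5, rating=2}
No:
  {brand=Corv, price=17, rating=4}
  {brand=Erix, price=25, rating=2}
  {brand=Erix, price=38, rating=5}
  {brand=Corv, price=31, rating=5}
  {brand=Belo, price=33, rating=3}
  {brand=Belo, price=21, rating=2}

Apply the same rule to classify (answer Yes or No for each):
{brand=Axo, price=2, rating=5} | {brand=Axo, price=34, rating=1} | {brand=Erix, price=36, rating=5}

Checking candidate rules against both groups, what survives is: brand is Axo.
{brand=Axo, price=2, rating=5}: brand is Axo, qualifies → Yes.
{brand=Axo, price=34, rating=1}: brand is Axo, qualifies → Yes.
{brand=Erix, price=36, rating=5}: brand is Erix, doesn't qualify → No.

Yes, Yes, No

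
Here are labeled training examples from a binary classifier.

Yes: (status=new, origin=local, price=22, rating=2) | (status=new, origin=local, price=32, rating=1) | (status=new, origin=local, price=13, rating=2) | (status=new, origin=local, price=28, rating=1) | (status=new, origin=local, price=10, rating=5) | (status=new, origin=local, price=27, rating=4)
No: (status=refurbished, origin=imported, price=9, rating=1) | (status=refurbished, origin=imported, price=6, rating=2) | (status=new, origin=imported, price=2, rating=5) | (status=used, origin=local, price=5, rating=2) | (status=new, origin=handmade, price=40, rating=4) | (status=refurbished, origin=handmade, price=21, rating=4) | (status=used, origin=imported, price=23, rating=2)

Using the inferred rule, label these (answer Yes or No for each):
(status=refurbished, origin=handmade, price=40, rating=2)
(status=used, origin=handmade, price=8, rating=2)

The classifier is using: origin is local AND status is new.
No: (status=refurbished, origin=handmade, price=40, rating=2), since origin is handmade, status is refurbished. No: (status=used, origin=handmade, price=8, rating=2), since origin is handmade, status is used.

No, No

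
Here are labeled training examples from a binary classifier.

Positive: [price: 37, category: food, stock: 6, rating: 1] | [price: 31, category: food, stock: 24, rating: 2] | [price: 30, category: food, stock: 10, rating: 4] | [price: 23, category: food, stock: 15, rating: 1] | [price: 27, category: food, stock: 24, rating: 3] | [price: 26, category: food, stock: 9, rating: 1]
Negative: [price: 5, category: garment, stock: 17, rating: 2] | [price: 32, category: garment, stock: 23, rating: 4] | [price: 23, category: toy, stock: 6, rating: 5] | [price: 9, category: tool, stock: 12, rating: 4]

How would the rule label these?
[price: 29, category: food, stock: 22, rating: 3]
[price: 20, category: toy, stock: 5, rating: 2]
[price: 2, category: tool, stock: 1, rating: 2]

Positive, Negative, Negative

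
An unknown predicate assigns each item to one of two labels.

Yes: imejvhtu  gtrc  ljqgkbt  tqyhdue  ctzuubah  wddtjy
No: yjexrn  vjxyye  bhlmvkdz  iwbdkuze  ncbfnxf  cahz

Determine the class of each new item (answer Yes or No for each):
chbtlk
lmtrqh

Yes, Yes

The simplest hypothesis consistent with all the labels is: contains 't'.
Yes: chbtlk, since has 't'.
Yes: lmtrqh, since has 't'.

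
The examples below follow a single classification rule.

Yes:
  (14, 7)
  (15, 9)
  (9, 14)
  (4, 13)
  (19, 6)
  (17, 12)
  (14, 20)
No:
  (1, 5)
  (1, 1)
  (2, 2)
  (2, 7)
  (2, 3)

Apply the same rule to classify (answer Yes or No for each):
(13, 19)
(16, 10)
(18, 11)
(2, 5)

The simplest hypothesis consistent with all the labels is: sum ≥ 17.
Yes: (13, 19), since 13+19 = 32. Yes: (16, 10), since 16+10 = 26. Yes: (18, 11), since 18+11 = 29. No: (2, 5), since 2+5 = 7.

Yes, Yes, Yes, No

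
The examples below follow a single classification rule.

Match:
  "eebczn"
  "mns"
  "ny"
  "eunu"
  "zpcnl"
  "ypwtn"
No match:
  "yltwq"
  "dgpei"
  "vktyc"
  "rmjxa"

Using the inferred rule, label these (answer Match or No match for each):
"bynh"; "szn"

The common property of the 'Match' items is: contains 'n'. No 'No match' item has it.
Match: "bynh", since has 'n'.
Match: "szn", since has 'n'.

Match, Match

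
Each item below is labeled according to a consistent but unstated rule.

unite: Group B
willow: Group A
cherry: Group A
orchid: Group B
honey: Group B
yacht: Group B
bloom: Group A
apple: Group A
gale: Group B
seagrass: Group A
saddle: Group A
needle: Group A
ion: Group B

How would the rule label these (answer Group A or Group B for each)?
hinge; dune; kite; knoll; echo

The distinguishing property — has a double letter — holds for all the 'Group A' cases and none of the 'Group B' cases.
hinge: no doubled letter, lacks this property → Group B.
dune: no doubled letter, lacks this property → Group B.
kite: no doubled letter, lacks this property → Group B.
knoll: 'll' doubled, satisfies this → Group A.
echo: no doubled letter, lacks this property → Group B.

Group B, Group B, Group B, Group A, Group B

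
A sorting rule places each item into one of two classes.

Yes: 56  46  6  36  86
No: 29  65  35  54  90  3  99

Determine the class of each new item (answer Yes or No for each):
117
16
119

No, Yes, No

All 'Yes' examples share one property — ends in digit 6 — and every 'No' example lacks it.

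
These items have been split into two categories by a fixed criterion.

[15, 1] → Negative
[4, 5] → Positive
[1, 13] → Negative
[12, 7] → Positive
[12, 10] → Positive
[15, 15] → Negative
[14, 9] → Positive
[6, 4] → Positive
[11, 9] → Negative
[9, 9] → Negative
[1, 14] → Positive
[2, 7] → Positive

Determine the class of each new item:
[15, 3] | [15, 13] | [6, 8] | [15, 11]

Negative, Negative, Positive, Negative

A rule that fits every label: product is even — true of each 'Positive' example, false of each 'Negative' one.
Negative: [15, 3], since 15·3 = 45. Negative: [15, 13], since 15·13 = 195. Positive: [6, 8], since 6·8 = 48. Negative: [15, 11], since 15·11 = 165.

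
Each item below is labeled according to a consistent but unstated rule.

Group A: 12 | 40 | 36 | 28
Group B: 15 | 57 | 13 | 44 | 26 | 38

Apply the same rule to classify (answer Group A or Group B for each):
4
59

Group A, Group B

The rule appears to be: multiple of 4 AND at most 40.
4 — 4 = 4·1, 4 ≤ 40, hence Group A.
59 — 59 = 4·14 + 3, 59 > 40, hence Group B.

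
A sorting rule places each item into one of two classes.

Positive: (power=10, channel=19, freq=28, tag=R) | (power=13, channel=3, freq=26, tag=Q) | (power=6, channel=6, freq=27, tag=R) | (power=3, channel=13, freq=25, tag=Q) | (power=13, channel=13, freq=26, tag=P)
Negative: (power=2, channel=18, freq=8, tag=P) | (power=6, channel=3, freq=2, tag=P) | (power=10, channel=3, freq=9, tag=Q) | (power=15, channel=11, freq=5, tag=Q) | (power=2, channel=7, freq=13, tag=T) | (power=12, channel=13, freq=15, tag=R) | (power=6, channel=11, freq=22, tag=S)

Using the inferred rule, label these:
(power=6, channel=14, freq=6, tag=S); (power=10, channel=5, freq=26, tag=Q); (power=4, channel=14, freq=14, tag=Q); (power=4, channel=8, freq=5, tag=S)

Negative, Positive, Negative, Negative

The rule appears to be: freq ≥ 25.
(power=6, channel=14, freq=6, tag=S) → freq = 6 → Negative.
(power=10, channel=5, freq=26, tag=Q) → freq = 26 → Positive.
(power=4, channel=14, freq=14, tag=Q) → freq = 14 → Negative.
(power=4, channel=8, freq=5, tag=S) → freq = 5 → Negative.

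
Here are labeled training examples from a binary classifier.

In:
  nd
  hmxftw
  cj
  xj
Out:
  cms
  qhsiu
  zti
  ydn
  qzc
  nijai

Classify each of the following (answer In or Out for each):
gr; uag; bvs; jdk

In, Out, Out, Out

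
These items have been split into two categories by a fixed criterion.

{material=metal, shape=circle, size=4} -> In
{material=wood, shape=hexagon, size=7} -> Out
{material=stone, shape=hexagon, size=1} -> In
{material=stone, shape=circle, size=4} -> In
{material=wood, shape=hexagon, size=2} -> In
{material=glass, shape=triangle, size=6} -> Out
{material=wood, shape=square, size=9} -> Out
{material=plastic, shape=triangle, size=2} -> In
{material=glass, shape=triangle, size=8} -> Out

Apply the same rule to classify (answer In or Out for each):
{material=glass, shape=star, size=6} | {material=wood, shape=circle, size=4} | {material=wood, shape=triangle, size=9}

Out, In, Out

Rule: size ≤ 4. This holds for each 'In' example and fails for each 'Out' one.
Out: {material=glass, shape=star, size=6}, since size = 6.
In: {material=wood, shape=circle, size=4}, since size = 4.
Out: {material=wood, shape=triangle, size=9}, since size = 9.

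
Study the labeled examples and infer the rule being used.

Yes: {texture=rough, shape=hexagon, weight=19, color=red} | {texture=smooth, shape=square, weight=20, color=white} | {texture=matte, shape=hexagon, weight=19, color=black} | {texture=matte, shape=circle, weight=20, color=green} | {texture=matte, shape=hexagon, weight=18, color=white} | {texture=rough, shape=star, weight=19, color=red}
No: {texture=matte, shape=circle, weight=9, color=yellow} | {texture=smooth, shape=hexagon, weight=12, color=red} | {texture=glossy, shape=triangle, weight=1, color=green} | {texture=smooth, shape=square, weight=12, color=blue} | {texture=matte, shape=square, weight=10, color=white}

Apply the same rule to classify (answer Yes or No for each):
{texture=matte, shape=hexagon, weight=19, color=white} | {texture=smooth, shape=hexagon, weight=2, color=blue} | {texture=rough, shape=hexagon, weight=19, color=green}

Yes, No, Yes

The simplest hypothesis consistent with all the labels is: weight ≥ 18.
{texture=matte, shape=hexagon, weight=19, color=white} — weight = 19, hence Yes.
{texture=smooth, shape=hexagon, weight=2, color=blue} — weight = 2, hence No.
{texture=rough, shape=hexagon, weight=19, color=green} — weight = 19, hence Yes.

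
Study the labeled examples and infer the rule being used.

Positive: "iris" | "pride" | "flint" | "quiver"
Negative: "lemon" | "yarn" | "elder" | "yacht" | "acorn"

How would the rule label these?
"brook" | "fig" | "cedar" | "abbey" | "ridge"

A rule that fits every label: contains 'i' — true of each 'Positive' example, false of each 'Negative' one.
"brook" — no 'i', hence Negative. "fig" — has 'i', hence Positive. "cedar" — no 'i', hence Negative. "abbey" — no 'i', hence Negative. "ridge" — has 'i', hence Positive.

Negative, Positive, Negative, Negative, Positive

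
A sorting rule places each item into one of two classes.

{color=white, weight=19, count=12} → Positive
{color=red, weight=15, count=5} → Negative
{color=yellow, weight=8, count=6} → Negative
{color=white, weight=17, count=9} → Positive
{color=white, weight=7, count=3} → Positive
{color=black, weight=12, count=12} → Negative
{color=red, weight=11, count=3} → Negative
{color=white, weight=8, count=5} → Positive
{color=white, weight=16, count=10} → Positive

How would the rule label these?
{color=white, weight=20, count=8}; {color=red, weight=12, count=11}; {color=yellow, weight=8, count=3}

Positive, Negative, Negative

Every 'Positive' example satisfies: color is white. None of the 'Negative' examples do.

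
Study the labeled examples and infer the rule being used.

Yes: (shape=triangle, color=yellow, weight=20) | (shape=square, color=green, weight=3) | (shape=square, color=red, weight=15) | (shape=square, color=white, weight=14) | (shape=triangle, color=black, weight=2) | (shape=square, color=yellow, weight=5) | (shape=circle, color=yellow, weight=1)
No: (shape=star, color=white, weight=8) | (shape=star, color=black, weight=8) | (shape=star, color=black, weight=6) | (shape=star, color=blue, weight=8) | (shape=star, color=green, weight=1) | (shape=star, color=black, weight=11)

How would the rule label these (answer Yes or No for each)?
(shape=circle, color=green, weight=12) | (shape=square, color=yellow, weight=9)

Yes, Yes

Every 'Yes' example satisfies: shape is not star. None of the 'No' examples do.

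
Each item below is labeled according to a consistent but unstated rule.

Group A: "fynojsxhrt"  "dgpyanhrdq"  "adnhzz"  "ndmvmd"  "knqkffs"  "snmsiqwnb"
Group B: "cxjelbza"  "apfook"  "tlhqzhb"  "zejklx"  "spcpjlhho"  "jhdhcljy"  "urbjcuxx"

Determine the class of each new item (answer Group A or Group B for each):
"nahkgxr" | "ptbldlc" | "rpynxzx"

Group A, Group B, Group A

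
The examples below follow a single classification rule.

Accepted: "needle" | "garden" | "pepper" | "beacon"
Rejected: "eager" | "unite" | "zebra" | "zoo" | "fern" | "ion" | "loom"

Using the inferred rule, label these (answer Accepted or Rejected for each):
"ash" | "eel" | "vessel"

Rejected, Rejected, Accepted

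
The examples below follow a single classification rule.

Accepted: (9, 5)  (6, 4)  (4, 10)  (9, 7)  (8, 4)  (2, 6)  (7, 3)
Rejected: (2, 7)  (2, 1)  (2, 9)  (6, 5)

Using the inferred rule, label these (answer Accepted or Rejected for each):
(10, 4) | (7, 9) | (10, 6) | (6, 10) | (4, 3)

The common property of the 'Accepted' items is: sum is even. No 'Rejected' item has it.
(10, 4) → 10+4 = 14 → Accepted. (7, 9) → 7+9 = 16 → Accepted. (10, 6) → 10+6 = 16 → Accepted. (6, 10) → 6+10 = 16 → Accepted. (4, 3) → 4+3 = 7 → Rejected.

Accepted, Accepted, Accepted, Accepted, Rejected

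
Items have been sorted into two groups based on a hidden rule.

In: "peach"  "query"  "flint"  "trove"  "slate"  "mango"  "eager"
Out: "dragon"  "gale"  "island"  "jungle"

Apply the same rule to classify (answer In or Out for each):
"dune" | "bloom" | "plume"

Out, In, In

Every 'In' example satisfies: odd length. None of the 'Out' examples do.
"dune": Out (length 4). "bloom": In (length 5). "plume": In (length 5).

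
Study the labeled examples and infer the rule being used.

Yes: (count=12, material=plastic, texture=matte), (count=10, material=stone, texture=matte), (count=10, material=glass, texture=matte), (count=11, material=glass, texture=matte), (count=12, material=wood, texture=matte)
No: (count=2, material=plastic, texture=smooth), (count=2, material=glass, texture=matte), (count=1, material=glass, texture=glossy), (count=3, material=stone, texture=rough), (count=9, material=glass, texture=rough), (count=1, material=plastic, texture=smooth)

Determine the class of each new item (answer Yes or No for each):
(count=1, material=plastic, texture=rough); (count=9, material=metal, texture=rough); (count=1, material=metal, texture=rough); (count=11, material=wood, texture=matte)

No, No, No, Yes

The pattern is that an item is 'Yes' exactly when: count ≥ 10.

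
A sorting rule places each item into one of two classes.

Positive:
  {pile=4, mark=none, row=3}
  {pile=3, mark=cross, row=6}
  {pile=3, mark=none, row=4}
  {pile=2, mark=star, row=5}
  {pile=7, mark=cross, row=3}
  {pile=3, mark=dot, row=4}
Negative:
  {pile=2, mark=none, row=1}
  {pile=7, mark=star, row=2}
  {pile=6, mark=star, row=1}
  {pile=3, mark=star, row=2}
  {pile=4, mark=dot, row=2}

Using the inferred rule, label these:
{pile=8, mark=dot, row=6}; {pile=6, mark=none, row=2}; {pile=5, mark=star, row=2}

Positive, Negative, Negative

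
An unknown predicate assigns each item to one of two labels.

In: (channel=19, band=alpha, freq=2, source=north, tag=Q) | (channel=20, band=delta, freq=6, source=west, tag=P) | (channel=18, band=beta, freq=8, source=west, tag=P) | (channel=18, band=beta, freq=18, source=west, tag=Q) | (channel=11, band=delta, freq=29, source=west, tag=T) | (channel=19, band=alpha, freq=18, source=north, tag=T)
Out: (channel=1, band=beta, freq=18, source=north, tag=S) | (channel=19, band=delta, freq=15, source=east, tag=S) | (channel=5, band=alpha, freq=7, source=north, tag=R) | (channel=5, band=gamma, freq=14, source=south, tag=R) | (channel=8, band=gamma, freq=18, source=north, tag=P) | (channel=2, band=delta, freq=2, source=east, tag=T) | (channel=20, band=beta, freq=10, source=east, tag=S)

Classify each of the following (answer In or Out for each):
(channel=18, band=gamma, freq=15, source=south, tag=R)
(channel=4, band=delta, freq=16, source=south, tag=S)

In, Out

All 'In' examples share one property — tag is not S AND channel ≥ 11 — and every 'Out' example lacks it.
(channel=18, band=gamma, freq=15, source=south, tag=R): tag is R, channel = 18 — has this property, so In.
(channel=4, band=delta, freq=16, source=south, tag=S): tag is S, channel = 4 — doesn't match, so Out.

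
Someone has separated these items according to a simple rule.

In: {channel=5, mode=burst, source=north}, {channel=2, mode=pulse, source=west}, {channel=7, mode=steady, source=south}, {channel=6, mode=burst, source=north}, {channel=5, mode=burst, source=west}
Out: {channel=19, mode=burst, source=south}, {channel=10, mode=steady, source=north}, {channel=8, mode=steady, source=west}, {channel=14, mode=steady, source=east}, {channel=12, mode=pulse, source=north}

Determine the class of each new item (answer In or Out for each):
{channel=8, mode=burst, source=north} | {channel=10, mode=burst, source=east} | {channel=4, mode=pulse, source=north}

Out, Out, In

The classifier is using: channel ≤ 7.
{channel=8, mode=burst, source=north}: Out (channel = 8).
{channel=10, mode=burst, source=east}: Out (channel = 10).
{channel=4, mode=pulse, source=north}: In (channel = 4).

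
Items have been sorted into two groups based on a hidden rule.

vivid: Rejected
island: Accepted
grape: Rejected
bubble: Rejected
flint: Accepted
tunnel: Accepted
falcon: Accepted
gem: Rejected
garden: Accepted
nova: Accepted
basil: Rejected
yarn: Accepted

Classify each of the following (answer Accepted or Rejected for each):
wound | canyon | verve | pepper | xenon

Accepted, Accepted, Rejected, Rejected, Accepted

The common property of the 'Accepted' items is: contains 'n'. No 'Rejected' item has it.
wound → has 'n' → Accepted. canyon → has 'n' → Accepted. verve → no 'n' → Rejected. pepper → no 'n' → Rejected. xenon → has 'n' → Accepted.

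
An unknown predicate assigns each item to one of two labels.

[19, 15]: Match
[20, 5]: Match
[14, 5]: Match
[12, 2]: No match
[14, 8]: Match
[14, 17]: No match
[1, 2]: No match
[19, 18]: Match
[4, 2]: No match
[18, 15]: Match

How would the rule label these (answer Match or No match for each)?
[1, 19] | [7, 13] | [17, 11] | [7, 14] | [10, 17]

No match, No match, Match, No match, No match

The common property of the 'Match' items is: first > second AND sum ≥ 19. No 'No match' item has it.
[1, 19]: No match (1 < 19, 1+19 = 20).
[7, 13]: No match (7 < 13, 7+13 = 20).
[17, 11]: Match (17 > 11, 17+11 = 28).
[7, 14]: No match (7 < 14, 7+14 = 21).
[10, 17]: No match (10 < 17, 10+17 = 27).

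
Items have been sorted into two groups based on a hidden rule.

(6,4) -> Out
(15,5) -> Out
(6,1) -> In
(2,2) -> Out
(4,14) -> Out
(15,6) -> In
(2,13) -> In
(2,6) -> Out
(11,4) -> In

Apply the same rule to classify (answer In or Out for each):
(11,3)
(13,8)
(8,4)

Looking at the examples, the only property every 'In' case has and every 'Out' case lacks is: sum is odd.

Out, In, Out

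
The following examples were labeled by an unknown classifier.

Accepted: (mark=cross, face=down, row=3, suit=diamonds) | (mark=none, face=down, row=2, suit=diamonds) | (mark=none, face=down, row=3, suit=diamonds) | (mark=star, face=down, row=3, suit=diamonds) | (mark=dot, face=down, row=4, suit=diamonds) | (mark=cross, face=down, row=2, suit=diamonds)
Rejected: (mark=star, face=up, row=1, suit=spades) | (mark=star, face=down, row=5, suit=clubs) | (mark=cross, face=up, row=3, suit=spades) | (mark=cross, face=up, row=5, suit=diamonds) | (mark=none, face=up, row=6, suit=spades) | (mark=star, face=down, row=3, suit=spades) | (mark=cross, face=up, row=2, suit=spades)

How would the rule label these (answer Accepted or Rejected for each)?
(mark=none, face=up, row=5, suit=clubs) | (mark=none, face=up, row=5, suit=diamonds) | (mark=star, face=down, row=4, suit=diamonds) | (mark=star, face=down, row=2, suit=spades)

'Accepted' ⟺ suit is diamonds AND face is down.

Rejected, Rejected, Accepted, Rejected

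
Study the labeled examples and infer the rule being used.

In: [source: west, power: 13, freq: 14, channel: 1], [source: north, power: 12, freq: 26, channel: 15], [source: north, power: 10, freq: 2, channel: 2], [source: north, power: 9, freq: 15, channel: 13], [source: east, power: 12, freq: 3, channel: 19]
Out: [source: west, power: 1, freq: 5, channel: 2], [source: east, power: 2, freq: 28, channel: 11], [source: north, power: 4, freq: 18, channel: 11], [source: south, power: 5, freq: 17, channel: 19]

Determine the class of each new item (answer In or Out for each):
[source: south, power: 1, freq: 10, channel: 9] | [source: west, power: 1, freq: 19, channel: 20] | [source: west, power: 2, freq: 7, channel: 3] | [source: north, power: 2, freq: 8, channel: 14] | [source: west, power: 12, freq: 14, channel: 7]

Out, Out, Out, Out, In

The common property of the 'In' items is: power ≥ 9. No 'Out' item has it.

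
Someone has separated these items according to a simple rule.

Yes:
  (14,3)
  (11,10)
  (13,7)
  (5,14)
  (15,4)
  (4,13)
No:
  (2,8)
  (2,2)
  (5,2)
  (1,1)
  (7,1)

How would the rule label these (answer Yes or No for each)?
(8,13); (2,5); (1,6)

The distinguishing property — sum ≥ 17 — holds for all the 'Yes' cases and none of the 'No' cases.
(8,13): Yes (8+13 = 21).
(2,5): No (2+5 = 7).
(1,6): No (1+6 = 7).

Yes, No, No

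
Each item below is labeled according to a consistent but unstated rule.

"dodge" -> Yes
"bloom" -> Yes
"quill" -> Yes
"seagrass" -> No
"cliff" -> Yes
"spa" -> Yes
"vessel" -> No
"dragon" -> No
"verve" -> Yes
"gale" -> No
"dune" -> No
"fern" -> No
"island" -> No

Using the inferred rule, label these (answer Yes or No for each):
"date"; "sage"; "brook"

No, No, Yes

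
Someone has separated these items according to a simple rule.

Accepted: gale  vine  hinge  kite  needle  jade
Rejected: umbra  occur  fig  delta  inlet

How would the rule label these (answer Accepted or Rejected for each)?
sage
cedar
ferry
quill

Checking candidate rules against both groups, what survives is: ends with 'e'.
Accepted: sage, since ends with 'e'.
Rejected: cedar, since ends with 'r'.
Rejected: ferry, since ends with 'y'.
Rejected: quill, since ends with 'l'.

Accepted, Rejected, Rejected, Rejected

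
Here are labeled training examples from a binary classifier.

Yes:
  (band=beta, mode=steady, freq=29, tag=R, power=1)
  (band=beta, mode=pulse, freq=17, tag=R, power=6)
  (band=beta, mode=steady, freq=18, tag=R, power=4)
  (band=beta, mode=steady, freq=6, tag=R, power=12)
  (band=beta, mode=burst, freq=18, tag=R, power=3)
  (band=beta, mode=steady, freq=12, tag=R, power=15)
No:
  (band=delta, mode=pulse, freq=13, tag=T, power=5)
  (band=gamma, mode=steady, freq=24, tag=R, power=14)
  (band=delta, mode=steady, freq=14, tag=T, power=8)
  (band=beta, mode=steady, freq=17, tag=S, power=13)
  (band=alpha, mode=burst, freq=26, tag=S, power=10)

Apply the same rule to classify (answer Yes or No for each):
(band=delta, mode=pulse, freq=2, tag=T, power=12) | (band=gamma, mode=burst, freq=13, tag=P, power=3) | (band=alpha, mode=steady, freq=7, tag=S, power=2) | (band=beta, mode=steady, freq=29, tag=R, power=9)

No, No, No, Yes

A rule that fits every label: tag is R AND band is beta — true of each 'Yes' example, false of each 'No' one.
(band=delta, mode=pulse, freq=2, tag=T, power=12) → tag is T, band is delta → No.
(band=gamma, mode=burst, freq=13, tag=P, power=3) → tag is P, band is gamma → No.
(band=alpha, mode=steady, freq=7, tag=S, power=2) → tag is S, band is alpha → No.
(band=beta, mode=steady, freq=29, tag=R, power=9) → tag is R, band is beta → Yes.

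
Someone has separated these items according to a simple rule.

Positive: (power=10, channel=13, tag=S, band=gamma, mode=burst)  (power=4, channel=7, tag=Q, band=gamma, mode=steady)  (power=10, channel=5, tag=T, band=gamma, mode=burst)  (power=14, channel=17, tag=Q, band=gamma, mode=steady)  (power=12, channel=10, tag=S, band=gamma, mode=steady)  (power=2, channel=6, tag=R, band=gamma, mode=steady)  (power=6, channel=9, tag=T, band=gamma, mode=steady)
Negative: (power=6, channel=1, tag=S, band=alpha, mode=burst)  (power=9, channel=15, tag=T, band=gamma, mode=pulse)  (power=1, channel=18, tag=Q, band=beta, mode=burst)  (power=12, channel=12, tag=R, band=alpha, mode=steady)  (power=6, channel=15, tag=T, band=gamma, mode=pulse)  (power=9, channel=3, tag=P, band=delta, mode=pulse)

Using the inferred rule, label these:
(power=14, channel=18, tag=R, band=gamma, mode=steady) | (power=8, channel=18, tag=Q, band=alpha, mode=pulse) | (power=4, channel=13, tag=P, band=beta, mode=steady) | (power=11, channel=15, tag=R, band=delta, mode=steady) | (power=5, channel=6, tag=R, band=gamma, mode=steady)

Positive, Negative, Negative, Negative, Positive

The pattern is that an item is 'Positive' exactly when: band is gamma AND channel ≠ 15.
(power=14, channel=18, tag=R, band=gamma, mode=steady) → band is gamma, channel = 18 → Positive. (power=8, channel=18, tag=Q, band=alpha, mode=pulse) → band is alpha, channel = 18 → Negative. (power=4, channel=13, tag=P, band=beta, mode=steady) → band is beta, channel = 13 → Negative. (power=11, channel=15, tag=R, band=delta, mode=steady) → band is delta, channel = 15 → Negative. (power=5, channel=6, tag=R, band=gamma, mode=steady) → band is gamma, channel = 6 → Positive.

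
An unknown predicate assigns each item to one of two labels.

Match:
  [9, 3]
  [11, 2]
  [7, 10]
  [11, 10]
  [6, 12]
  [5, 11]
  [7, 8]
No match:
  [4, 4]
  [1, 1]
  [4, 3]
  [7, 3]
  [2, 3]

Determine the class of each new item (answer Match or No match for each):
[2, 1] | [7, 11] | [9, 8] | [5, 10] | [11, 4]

The simplest hypothesis consistent with all the labels is: sum ≥ 12.

No match, Match, Match, Match, Match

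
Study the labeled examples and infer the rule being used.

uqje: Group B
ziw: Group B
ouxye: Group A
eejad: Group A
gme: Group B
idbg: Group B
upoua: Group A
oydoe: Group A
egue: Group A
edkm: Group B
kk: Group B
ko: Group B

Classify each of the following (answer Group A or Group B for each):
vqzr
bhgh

Group B, Group B

Rule: has ≥ 3 vowels. This holds for each 'Group A' example and fails for each 'Group B' one.
vqzr → 0 vowels → Group B. bhgh → 0 vowels → Group B.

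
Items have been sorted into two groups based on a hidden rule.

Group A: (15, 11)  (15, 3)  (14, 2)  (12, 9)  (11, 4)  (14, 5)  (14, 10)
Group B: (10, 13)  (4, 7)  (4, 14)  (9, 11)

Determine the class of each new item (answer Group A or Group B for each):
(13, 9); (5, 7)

Group A, Group B

The simplest hypothesis consistent with all the labels is: first > second.
(13, 9): 13 > 9, meets the rule → Group A.
(5, 7): 5 < 7, doesn't qualify → Group B.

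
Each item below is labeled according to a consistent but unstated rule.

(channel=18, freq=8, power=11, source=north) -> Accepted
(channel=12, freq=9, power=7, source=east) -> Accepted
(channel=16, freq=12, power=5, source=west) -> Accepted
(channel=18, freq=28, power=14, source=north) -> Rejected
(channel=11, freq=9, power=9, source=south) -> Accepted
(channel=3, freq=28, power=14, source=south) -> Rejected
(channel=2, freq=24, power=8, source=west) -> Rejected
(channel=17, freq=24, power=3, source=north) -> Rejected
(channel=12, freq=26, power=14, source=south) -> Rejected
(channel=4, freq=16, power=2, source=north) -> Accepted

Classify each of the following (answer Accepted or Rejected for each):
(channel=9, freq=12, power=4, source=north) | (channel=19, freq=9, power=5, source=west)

The distinguishing property — freq ≤ 16 — holds for all the 'Accepted' cases and none of the 'Rejected' cases.
Accepted: (channel=9, freq=12, power=4, source=north), since freq = 12. Accepted: (channel=19, freq=9, power=5, source=west), since freq = 9.

Accepted, Accepted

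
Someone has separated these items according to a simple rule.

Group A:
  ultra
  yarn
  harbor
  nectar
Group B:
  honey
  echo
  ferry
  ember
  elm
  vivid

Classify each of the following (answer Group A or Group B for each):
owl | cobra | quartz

Group B, Group A, Group A

The classifier is using: contains 'a'.
owl: no 'a' — lacks this property, so Group B.
cobra: has 'a' — satisfies this, so Group A.
quartz: has 'a' — satisfies this, so Group A.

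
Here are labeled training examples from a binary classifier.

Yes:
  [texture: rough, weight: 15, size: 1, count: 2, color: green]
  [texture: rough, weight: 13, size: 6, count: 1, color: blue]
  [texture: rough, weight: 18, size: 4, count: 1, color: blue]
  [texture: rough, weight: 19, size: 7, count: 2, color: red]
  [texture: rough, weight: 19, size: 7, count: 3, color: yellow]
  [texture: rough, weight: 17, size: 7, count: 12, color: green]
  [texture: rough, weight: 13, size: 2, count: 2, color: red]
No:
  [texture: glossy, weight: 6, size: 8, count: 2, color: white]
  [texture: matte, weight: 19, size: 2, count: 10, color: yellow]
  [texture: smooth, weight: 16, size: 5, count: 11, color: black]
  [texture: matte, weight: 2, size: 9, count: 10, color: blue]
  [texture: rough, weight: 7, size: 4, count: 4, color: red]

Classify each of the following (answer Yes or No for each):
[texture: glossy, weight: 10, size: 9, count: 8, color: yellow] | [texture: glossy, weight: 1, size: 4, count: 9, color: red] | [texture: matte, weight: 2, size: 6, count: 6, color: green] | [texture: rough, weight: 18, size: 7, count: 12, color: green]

Rule: texture is rough AND weight ≥ 13. This holds for each 'Yes' example and fails for each 'No' one.
[texture: glossy, weight: 10, size: 9, count: 8, color: yellow] → texture is glossy, weight = 10 → No.
[texture: glossy, weight: 1, size: 4, count: 9, color: red] → texture is glossy, weight = 1 → No.
[texture: matte, weight: 2, size: 6, count: 6, color: green] → texture is matte, weight = 2 → No.
[texture: rough, weight: 18, size: 7, count: 12, color: green] → texture is rough, weight = 18 → Yes.

No, No, No, Yes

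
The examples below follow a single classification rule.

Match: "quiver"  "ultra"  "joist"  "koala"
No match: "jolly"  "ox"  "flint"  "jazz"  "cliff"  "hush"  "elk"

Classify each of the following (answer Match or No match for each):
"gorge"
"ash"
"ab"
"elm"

Match, No match, No match, No match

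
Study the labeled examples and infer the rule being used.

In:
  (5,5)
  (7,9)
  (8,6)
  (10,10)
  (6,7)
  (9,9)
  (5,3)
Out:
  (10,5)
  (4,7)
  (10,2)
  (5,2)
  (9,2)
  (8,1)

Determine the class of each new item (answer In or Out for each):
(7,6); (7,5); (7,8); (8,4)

In, In, In, Out

The pattern is that an item is 'In' exactly when: |first − second| ≤ 2.
(7,6): |7−6| = 1, checks out → In. (7,5): |7−5| = 2, checks out → In. (7,8): |7−8| = 1, checks out → In. (8,4): |8−4| = 4, does not pass → Out.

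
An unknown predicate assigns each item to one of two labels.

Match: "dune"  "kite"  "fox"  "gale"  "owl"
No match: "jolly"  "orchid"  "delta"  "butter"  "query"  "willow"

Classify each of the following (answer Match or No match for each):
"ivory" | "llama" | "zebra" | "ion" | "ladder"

All 'Match' examples share one property — length ≤ 4 — and every 'No match' example lacks it.
"ivory": No match (length 5). "llama": No match (length 5). "zebra": No match (length 5). "ion": Match (length 3). "ladder": No match (length 6).

No match, No match, No match, Match, No match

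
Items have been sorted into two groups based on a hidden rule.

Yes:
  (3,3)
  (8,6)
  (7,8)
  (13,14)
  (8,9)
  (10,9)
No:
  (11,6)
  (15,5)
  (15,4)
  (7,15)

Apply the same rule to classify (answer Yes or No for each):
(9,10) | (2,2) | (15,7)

The classifier is using: |first − second| ≤ 2.
(9,10): |9−10| = 1 — passes, so Yes.
(2,2): |2−2| = 0 — passes, so Yes.
(15,7): |15−7| = 8 — doesn't match, so No.

Yes, Yes, No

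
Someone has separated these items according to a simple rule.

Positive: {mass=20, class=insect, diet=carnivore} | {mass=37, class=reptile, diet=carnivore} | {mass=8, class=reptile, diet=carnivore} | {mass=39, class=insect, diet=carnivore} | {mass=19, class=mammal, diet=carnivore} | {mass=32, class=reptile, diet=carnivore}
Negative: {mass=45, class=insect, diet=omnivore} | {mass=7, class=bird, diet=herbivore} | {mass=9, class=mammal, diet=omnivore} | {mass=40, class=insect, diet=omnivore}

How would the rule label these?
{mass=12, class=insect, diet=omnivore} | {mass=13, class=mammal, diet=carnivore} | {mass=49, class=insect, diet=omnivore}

A rule that fits every label: diet is carnivore — true of each 'Positive' example, false of each 'Negative' one.

Negative, Positive, Negative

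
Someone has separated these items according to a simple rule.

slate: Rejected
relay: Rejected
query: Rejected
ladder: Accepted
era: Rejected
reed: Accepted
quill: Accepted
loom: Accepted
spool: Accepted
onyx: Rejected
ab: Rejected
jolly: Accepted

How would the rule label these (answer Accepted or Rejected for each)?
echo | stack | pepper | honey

The rule appears to be: has a double letter.
Rejected: echo, since no doubled letter. Rejected: stack, since no doubled letter. Accepted: pepper, since 'pp' doubled. Rejected: honey, since no doubled letter.

Rejected, Rejected, Accepted, Rejected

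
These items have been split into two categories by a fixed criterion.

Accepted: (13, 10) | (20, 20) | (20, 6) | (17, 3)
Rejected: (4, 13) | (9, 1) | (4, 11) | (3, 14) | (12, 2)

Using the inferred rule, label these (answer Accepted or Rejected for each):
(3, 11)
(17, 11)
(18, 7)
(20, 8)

The pattern is that an item is 'Accepted' exactly when: sum ≥ 20.
(3, 11) — 3+11 = 14, hence Rejected. (17, 11) — 17+11 = 28, hence Accepted. (18, 7) — 18+7 = 25, hence Accepted. (20, 8) — 20+8 = 28, hence Accepted.

Rejected, Accepted, Accepted, Accepted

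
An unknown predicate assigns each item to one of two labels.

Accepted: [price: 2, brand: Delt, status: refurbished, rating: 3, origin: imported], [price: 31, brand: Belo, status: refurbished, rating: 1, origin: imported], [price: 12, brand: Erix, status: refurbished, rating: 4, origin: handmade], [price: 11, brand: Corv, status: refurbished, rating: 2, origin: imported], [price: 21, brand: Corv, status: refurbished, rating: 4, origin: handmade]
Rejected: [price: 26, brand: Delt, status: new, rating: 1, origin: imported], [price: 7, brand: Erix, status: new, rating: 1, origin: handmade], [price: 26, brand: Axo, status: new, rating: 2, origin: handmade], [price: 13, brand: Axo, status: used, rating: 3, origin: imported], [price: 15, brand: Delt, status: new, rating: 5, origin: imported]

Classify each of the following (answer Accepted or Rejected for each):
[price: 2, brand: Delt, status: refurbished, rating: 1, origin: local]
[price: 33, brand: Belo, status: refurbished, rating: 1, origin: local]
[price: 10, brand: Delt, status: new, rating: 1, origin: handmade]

Accepted, Accepted, Rejected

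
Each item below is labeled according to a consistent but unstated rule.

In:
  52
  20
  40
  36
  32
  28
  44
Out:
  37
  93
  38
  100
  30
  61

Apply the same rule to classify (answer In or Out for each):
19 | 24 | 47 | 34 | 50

The common property of the 'In' items is: multiple of 4 AND at most 52. No 'Out' item has it.

Out, In, Out, Out, Out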